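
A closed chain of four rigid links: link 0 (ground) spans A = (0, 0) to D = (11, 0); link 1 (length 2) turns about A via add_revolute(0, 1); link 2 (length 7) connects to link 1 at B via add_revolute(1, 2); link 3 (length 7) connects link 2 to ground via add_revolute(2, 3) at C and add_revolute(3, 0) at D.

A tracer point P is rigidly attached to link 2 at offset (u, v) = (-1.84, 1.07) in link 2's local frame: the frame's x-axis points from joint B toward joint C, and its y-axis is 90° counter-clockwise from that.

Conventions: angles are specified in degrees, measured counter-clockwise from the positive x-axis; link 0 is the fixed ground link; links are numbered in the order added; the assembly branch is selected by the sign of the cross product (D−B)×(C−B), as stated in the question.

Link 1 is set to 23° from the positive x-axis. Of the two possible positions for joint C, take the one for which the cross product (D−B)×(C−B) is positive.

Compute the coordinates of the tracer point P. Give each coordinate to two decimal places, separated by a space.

A=(0,0), D=(11.00,0)
B = A + 2.00·(cos23°, sin23°) = (1.8410, 0.7815)
|BD| = 9.1923
circle(B,7.00) ∩ circle(D,7.00): a=4.5961, h=5.2797
  candidates: C₊=(6.8694,5.6513) cross=48.533; C₋=(5.9717,-4.8699) cross=-48.533
  branch + wants cross > 0 → take C=(6.8694,5.6513) (cross=48.533)
ex = (C−B)/|BC| = (0.7183,0.6957); ey = (-0.6957,0.7183)
P = B + -1.84·ex + 1.07·ey = (-0.2251,0.2700)

-0.23 0.27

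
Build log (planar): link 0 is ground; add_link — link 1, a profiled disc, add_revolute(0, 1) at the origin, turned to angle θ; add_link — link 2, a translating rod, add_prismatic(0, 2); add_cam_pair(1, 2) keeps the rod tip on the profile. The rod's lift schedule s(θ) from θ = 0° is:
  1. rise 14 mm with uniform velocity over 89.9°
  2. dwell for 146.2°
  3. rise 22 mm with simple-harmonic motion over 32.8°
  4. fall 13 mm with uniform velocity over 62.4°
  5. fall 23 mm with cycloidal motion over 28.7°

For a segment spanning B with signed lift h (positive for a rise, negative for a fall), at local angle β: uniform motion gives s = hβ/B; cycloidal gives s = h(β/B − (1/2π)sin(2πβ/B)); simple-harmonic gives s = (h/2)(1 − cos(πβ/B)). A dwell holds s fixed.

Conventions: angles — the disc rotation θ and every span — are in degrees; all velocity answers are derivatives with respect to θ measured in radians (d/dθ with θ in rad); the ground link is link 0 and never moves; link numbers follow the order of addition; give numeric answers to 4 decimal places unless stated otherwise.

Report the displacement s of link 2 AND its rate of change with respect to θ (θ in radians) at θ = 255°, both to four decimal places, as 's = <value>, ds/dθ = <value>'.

seg 1 [0°–89.9°] uniform, h=14: full span → s += 14 → s = 14.0000
seg 2 [89.9°–236.1°] dwell: s stays 14.0000
seg 3 [236.1°–268.9°] simple-harmonic, h=22: θ=255° here. β=18.9, B=32.8. 22/2·(1 − cos(π·0.5762)) = 13.6089 → s = 27.6089
velocity in seg [236.1°–268.9°] (simple-harmonic), θ in radians: β = 18.9° = 0.3299 rad, B = 32.8° = 0.5725 rad; ds/dθ = (πh/(2B)) sin(πβ/B) = (π·22/(2·0.5725)) sin(π·0.5762) = 58.643520 mm/rad

s = 27.6089, ds/dθ = 58.6435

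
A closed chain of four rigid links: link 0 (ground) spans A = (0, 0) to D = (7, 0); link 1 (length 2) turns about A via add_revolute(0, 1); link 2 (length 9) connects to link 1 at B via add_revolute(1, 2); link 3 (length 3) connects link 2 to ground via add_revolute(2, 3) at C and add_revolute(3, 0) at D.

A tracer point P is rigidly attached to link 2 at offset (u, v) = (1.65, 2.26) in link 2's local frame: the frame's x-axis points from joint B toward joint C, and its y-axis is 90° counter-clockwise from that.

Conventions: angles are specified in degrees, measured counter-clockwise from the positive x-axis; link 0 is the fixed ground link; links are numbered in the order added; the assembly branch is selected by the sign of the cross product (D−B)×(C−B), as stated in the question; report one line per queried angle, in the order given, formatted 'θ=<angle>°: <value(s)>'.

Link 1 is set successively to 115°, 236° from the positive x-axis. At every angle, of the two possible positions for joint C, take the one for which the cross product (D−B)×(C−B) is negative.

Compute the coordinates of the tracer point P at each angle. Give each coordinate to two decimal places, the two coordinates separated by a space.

A=(0,0), D=(7.00,0)
θ=115°: B = A + 2.00·(cos115°, sin115°) = (-0.8452, 1.8126)
θ=115°: |BD| = 8.0519
θ=115°: circle(B,9.00) ∩ circle(D,3.00): a=8.4969, h=2.9668
θ=115°:   candidates: C₊=(8.1015,2.7905) cross=23.888; C₋=(6.7657,-2.9908) cross=-23.888
θ=115°:   branch - wants cross < 0 → take C=(6.7657,-2.9908) (cross=-23.888)
θ=115°: ex = (C−B)/|BC| = (0.8457,-0.5337); ey = (0.5337,0.8457)
θ=115°: P = B + 1.65·ex + 2.26·ey = (1.7563,2.8432)
θ=236°: B = A + 2.00·(cos236°, sin236°) = (-1.1184, -1.6581)
θ=236°: |BD| = 8.2860
θ=236°: circle(B,9.00) ∩ circle(D,3.00): a=8.4877, h=2.9932
θ=236°:   candidates: C₊=(6.5987,2.9730) cross=24.802; C₋=(7.7966,-2.8923) cross=-24.802
θ=236°:   branch - wants cross < 0 → take C=(7.7966,-2.8923) (cross=-24.802)
θ=236°: ex = (C−B)/|BC| = (0.9906,-0.1371); ey = (0.1371,0.9906)
θ=236°: P = B + 1.65·ex + 2.26·ey = (0.8260,0.3543)

θ=115°: 1.76 2.84
θ=236°: 0.83 0.35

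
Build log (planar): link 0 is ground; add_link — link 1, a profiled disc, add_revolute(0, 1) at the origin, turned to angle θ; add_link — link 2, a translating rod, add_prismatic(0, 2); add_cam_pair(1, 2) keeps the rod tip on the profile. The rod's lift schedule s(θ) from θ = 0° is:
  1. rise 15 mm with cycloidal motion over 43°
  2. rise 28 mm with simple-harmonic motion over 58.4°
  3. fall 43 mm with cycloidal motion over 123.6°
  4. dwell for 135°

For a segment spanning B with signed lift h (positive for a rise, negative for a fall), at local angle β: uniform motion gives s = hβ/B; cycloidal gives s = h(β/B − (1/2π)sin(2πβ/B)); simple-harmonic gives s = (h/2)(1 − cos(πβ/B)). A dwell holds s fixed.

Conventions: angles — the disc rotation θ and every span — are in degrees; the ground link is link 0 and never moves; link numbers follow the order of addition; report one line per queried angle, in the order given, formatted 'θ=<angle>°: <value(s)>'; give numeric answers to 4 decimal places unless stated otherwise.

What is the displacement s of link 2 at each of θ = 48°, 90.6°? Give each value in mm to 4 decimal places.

seg 1 [0°–43°] cycloidal, h=15: full span → s += 15 → s = 15.0000
seg 2 [43°–101.4°] simple-harmonic, h=28: θ=48° here. β=5, B=58.4. 28/2·(1 − cos(π·0.0856)) = 0.5034 → s = 15.5034
seg 2 [43°–101.4°] simple-harmonic, h=28: θ=90.6° here. β=47.6, B=58.4. 28/2·(1 − cos(π·0.8151)) = 25.7030 → s = 40.7030

θ=48°: 15.5034
θ=90.6°: 40.7030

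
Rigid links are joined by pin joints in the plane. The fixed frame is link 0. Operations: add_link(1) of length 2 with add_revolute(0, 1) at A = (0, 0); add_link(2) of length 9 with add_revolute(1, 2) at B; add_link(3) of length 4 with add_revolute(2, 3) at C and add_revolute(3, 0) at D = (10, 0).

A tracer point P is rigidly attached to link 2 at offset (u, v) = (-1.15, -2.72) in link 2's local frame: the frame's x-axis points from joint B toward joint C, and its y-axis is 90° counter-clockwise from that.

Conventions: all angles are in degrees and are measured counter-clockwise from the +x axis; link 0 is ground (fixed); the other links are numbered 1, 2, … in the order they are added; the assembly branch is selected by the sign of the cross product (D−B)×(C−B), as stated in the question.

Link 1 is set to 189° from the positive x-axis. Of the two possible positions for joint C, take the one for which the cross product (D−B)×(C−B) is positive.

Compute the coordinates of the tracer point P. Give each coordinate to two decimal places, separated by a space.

A=(0,0), D=(10.00,0)
B = A + 2.00·(cos189°, sin189°) = (-1.9754, -0.3129)
|BD| = 11.9795
circle(B,9.00) ∩ circle(D,4.00): a=8.7027, h=2.2941
  candidates: C₊=(6.6644,2.2077) cross=27.482; C₋=(6.7843,-2.3789) cross=-27.482
  branch + wants cross > 0 → take C=(6.6644,2.2077) (cross=27.482)
ex = (C−B)/|BC| = (0.9600,0.2801); ey = (-0.2801,0.9600)
P = B + -1.15·ex + -2.72·ey = (-2.3176,-3.2461)

-2.32 -3.25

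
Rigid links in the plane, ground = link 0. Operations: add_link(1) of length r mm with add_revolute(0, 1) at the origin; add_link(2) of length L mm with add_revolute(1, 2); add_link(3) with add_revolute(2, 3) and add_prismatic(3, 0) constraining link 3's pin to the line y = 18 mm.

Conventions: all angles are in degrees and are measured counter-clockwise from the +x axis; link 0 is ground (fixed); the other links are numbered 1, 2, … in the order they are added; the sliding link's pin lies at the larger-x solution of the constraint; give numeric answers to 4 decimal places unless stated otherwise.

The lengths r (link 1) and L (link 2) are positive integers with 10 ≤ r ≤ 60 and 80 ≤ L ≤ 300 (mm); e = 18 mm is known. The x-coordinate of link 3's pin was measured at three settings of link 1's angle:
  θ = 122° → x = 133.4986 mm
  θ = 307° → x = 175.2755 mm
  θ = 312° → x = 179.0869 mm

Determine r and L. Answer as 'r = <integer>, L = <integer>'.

constraint per measurement: (x − r cos θ)² + (r sin θ − e)² = L²
subtracting the θ₁ and θ₂ equations cancels the r² and L² terms:
r = (x₁² − x₂²) / (2[(x₁cos θ₁ + e sin θ₁) − (x₂cos θ₂ + e sin θ₂)]) = 44.0000 → r = 44
L² = (x₁ − r cos θ₁)² + (r sin θ₁ − e)² = 24963.9942 → L = 158.0000 → L = 158
check at θ₃=312°: x = 179.0869 (printed 179.0869) ✓

r = 44, L = 158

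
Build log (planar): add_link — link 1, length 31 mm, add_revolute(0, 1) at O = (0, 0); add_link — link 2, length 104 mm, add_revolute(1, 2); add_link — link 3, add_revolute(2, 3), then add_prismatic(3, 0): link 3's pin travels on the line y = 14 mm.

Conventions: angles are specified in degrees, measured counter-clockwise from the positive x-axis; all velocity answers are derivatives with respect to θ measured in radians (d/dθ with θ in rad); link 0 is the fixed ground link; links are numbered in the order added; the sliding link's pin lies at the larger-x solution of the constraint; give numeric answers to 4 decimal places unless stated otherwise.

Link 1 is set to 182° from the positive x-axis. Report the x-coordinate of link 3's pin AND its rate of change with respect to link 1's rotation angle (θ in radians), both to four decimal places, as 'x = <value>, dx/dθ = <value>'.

geometry: r = 31 mm, L = 104 mm, e = 14 mm
crank pin P = (r cos θ, r sin θ) = (-30.981116, -1.081884)
h = r sin θ − e = -1.081884 − 14 = -15.081884
x = r cos θ + √(L² − h²) = -30.981116 + 102.900616 = 71.919500
dx/dθ = −r sin θ − h·r cos θ/√(L² − h²) (θ in radians; h = -15.081884) = -3.458940

x = 71.9195, dx/dθ = -3.4589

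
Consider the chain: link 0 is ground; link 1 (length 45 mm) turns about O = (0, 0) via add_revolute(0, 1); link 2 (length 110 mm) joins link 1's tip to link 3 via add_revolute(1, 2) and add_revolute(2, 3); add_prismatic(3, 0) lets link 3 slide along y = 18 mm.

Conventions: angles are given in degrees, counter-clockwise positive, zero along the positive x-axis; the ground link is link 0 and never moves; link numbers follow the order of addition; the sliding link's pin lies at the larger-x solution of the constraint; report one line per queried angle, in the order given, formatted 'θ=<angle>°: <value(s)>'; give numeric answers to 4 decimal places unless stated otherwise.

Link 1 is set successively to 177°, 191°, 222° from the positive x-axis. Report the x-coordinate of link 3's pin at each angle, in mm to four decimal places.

geometry: r = 45 mm, L = 110 mm, e = 18 mm
θ=177°: crank pin P = (r cos θ, r sin θ) = (-44.938329, 2.355118)
θ=177°: h = r sin θ − e = 2.355118 − 18 = -15.644882
θ=177°: x = r cos θ + √(L² − h²) = -44.938329 + 108.881760 = 63.943431
θ=191°: crank pin P = (r cos θ, r sin θ) = (-44.173223, -8.586405)
θ=191°: h = r sin θ − e = -8.586405 − 18 = -26.586405
θ=191°: x = r cos θ + √(L² − h²) = -44.173223 + 106.738761 = 62.565538
θ=222°: crank pin P = (r cos θ, r sin θ) = (-33.441517, -30.110877)
θ=222°: h = r sin θ − e = -30.110877 − 18 = -48.110877
θ=222°: x = r cos θ + √(L² − h²) = -33.441517 + 98.920895 = 65.479378

θ=177°: 63.9434
θ=191°: 62.5655
θ=222°: 65.4794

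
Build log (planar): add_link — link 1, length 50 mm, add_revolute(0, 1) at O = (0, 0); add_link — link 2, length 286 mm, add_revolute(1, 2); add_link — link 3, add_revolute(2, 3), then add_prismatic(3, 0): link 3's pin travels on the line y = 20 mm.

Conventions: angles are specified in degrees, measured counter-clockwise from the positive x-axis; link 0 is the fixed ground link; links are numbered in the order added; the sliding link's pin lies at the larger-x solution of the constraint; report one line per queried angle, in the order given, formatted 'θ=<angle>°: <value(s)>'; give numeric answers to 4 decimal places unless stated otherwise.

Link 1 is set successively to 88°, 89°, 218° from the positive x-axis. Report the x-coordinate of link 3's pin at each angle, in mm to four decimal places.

geometry: r = 50 mm, L = 286 mm, e = 20 mm
θ=88°: crank pin P = (r cos θ, r sin θ) = (1.744975, 49.969541)
θ=88°: h = r sin θ − e = 49.969541 − 20 = 29.969541
θ=88°: x = r cos θ + √(L² − h²) = 1.744975 + 284.425432 = 286.170407
θ=89°: crank pin P = (r cos θ, r sin θ) = (0.872620, 49.992385)
θ=89°: h = r sin θ − e = 49.992385 − 20 = 29.992385
θ=89°: x = r cos θ + √(L² − h²) = 0.872620 + 284.423024 = 285.295645
θ=218°: crank pin P = (r cos θ, r sin θ) = (-39.400538, -30.783074)
θ=218°: h = r sin θ − e = -30.783074 − 20 = -50.783074
θ=218°: x = r cos θ + √(L² − h²) = -39.400538 + 281.455288 = 242.054751

θ=88°: 286.1704
θ=89°: 285.2956
θ=218°: 242.0548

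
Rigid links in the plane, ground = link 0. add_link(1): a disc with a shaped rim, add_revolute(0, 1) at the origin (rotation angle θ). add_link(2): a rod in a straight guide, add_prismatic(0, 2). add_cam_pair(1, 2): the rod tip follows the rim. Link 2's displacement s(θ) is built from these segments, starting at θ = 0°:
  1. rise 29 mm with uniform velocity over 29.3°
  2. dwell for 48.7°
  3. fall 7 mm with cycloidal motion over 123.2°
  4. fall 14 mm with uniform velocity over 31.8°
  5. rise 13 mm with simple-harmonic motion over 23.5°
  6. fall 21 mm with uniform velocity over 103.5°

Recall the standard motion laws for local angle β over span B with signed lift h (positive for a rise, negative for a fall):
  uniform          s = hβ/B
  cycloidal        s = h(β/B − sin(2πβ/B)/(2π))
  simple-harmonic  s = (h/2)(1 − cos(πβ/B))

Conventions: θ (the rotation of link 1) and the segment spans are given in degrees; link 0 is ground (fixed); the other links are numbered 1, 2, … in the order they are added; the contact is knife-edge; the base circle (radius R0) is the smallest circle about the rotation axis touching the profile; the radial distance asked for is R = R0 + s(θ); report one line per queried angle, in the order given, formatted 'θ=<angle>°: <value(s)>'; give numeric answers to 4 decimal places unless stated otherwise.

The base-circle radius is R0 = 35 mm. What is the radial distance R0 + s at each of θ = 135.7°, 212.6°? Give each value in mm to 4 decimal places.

segment 1 (0° to 29.3°, uniform, h = 29) is passed completely: s = 0.0000 + (29) = 29.0000
segment 2 (29.3° to 78°, dwell): s unchanged at 29.0000
θ = 135.7° falls in segment 3 (78° to 201.2°, cycloidal, h = -7): β = 135.7 − 78 = 57.7°, B = 123.2°; Δs = -7·(0.4683 − sin(2π·0.4683)/(2π)) = -3.0583; s = 29.0000 − 3.0583 = 25.9417
segment 3 (78° to 201.2°, cycloidal, h = -7) is passed completely: s = 29.0000 + (-7) = 22.0000
θ = 212.6° falls in segment 4 (201.2° to 233°, uniform, h = -14): β = 212.6 − 201.2 = 11.4°, B = 31.8°; Δs = -14·11.4/31.8 = -5.0189; s = 22.0000 − 5.0189 = 16.9811
θ=135.7°: R = R0 + s = 35 + 25.9417 = 60.9417
θ=212.6°: R = R0 + s = 35 + 16.9811 = 51.9811

θ=135.7°: 60.9417
θ=212.6°: 51.9811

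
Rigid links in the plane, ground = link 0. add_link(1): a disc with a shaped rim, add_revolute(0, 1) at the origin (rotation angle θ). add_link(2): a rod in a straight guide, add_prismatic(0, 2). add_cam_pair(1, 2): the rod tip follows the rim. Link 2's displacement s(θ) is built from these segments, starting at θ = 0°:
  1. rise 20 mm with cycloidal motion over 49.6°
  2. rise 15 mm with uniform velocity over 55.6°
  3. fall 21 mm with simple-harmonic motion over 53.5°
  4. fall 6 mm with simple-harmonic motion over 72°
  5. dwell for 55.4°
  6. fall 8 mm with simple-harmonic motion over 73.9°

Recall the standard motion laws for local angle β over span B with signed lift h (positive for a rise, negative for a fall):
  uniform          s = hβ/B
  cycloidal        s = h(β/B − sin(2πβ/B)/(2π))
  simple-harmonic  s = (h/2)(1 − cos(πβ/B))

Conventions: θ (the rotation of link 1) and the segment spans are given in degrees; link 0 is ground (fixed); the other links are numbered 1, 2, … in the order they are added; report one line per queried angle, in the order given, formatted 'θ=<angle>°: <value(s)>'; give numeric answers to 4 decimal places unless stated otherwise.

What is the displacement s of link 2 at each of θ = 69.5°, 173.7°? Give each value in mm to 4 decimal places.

segment 1 (0° to 49.6°, cycloidal, h = 20) is passed completely: s = 0.0000 + (20) = 20.0000
θ = 69.5° falls in segment 2 (49.6° to 105.2°, uniform, h = 15): β = 69.5 − 49.6 = 19.9°, B = 55.6°; Δs = 15·19.9/55.6 = 5.3687; s = 20.0000 + 5.3687 = 25.3687
segment 2 (49.6° to 105.2°, uniform, h = 15) is passed completely: s = 20.0000 + (15) = 35.0000
segment 3 (105.2° to 158.7°, simple-harmonic, h = -21) is passed completely: s = 35.0000 + (-21) = 14.0000
θ = 173.7° falls in segment 4 (158.7° to 230.7°, simple-harmonic, h = -6): β = 173.7 − 158.7 = 15°, B = 72°; Δs = -6/2·(1 − cos(π·0.2083)) = -0.6199; s = 14.0000 − 0.6199 = 13.3801

θ=69.5°: 25.3687
θ=173.7°: 13.3801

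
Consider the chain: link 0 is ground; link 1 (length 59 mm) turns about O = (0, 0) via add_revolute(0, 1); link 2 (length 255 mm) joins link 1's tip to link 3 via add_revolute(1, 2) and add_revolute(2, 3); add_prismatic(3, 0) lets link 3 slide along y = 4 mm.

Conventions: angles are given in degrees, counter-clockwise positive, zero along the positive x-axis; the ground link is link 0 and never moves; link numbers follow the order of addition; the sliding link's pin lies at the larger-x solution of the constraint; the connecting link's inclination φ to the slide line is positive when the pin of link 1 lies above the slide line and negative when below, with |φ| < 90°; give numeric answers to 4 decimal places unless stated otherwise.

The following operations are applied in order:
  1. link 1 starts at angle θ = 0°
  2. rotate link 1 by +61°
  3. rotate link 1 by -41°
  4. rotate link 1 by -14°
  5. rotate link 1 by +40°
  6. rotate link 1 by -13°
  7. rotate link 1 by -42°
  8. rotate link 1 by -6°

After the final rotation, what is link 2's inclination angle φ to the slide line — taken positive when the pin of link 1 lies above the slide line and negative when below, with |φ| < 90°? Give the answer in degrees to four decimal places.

geometry: r = 59 mm, L = 255 mm, e = 4 mm; θ starts at 0°
rotate link 1 by +61°: θ ← 0° +61° = 61°
rotate link 1 by -41°: θ ← 61° -41° = 20°
rotate link 1 by -14°: θ ← 20° -14° = 6°
rotate link 1 by +40°: θ ← 6° +40° = 46°
rotate link 1 by -13°: θ ← 46° -13° = 33°
rotate link 1 by -42°: θ ← 33° -42° = -9°
rotate link 1 by -6°: θ ← -9° -6° = -15°
h = r sin θ − e = -15.270324 − 4 = -19.270324
sin φ = h / L = -19.270324 / 255 = -0.07556990
φ = arcsin(-0.07556990) = -4.333968°

-4.3340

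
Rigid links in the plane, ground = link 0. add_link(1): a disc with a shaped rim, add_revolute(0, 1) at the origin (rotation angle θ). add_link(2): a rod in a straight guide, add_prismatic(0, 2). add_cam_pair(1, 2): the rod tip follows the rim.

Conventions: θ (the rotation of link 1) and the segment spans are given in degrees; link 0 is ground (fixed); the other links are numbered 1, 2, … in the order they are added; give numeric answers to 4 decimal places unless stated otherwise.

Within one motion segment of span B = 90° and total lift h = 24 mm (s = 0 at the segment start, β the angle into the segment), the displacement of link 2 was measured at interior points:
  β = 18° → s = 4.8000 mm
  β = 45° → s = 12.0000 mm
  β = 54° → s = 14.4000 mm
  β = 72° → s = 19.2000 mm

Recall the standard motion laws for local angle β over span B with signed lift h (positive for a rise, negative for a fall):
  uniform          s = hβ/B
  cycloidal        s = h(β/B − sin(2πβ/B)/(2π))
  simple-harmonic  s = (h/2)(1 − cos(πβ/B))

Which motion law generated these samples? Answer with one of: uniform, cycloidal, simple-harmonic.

candidates at β/B = r: uniform s = h·r (linear in β); cycloidal s = h·(r − sin(2πr)/(2π)); simple-harmonic s = (h/2)(1 − cos(πr))
β=18°: printed 4.8000 | uniform 4.8000, cycloidal 1.1672, simple-harmonic 2.2918
β=45°: printed 12.0000 | uniform 12.0000, cycloidal 12.0000, simple-harmonic 12.0000
β=54°: printed 14.4000 | uniform 14.4000, cycloidal 16.6452, simple-harmonic 15.7082
β=72°: printed 19.2000 | uniform 19.2000, cycloidal 22.8328, simple-harmonic 21.7082
only one law matches every sample → uniform

uniform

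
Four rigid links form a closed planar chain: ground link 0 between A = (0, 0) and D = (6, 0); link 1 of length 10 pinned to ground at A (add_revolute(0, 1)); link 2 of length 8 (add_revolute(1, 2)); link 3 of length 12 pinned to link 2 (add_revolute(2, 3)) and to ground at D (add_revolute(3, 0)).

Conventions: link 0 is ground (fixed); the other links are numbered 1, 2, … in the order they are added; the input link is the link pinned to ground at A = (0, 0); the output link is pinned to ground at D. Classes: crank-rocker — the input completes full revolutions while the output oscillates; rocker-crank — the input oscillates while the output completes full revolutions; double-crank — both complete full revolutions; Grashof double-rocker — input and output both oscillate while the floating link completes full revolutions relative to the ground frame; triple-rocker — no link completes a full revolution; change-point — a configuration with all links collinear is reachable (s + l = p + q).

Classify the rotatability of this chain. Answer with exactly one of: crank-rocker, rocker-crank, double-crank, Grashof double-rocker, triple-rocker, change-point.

lengths: ground=6, input=10, coupler=8, output=12
sorted: s=6 (shortest), l=12 (longest), p+q=18
s + l = 18 vs p + q = 18
s + l = p + q → change-point (collinear configuration reachable)

change-point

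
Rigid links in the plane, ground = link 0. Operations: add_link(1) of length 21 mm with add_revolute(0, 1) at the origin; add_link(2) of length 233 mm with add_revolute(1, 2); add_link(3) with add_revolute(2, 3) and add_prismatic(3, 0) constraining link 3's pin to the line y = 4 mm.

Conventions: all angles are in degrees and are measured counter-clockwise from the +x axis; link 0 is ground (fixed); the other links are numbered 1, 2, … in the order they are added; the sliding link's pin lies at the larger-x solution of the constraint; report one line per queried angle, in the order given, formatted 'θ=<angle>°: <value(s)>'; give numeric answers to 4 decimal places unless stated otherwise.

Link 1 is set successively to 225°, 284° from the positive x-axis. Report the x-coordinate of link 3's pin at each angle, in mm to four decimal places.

geometry: r = 21 mm, L = 233 mm, e = 4 mm
θ=225°: crank pin P = (r cos θ, r sin θ) = (-14.849242, -14.849242)
θ=225°: h = r sin θ − e = -14.849242 − 4 = -18.849242
θ=225°: x = r cos θ + √(L² − h²) = -14.849242 + 232.236315 = 217.387073
θ=284°: crank pin P = (r cos θ, r sin θ) = (5.080360, -20.376210)
θ=284°: h = r sin θ − e = -20.376210 − 4 = -24.376210
θ=284°: x = r cos θ + √(L² − h²) = 5.080360 + 231.721385 = 236.801745

θ=225°: 217.3871
θ=284°: 236.8017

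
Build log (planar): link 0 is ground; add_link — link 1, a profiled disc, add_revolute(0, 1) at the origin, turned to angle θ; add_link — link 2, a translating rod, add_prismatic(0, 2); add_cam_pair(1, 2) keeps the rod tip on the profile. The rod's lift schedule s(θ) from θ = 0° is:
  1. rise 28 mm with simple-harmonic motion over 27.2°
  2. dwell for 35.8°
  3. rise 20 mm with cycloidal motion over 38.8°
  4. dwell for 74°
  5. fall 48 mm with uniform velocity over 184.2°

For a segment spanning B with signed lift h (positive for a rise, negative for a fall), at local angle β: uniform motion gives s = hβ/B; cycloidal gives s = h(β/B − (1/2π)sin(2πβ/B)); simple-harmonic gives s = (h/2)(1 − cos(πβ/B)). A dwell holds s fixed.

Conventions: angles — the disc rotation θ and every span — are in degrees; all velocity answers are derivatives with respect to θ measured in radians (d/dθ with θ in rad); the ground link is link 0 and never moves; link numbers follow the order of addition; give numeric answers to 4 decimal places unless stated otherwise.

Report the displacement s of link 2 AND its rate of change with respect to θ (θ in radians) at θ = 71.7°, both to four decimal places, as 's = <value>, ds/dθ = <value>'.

seg 1 [0°–27.2°] simple-harmonic, h=28: full span → s += 28 → s = 28.0000
seg 2 [27.2°–63°] dwell: s stays 28.0000
seg 3 [63°–101.8°] cycloidal, h=20: θ=71.7° here. β=8.7, B=38.8. 20·(0.2242 − sin(2π·0.2242)/(2π)) = 1.3431 → s = 29.3431
velocity in seg [63°–101.8°] (cycloidal), θ in radians: β = 8.7° = 0.1518 rad, B = 38.8° = 0.6772 rad; ds/dθ = (h/B)(1 − cos(2πβ/B)) = (20/0.6772)(1 − cos(2π·0.2242)) = 24.772128 mm/rad

s = 29.3431, ds/dθ = 24.7721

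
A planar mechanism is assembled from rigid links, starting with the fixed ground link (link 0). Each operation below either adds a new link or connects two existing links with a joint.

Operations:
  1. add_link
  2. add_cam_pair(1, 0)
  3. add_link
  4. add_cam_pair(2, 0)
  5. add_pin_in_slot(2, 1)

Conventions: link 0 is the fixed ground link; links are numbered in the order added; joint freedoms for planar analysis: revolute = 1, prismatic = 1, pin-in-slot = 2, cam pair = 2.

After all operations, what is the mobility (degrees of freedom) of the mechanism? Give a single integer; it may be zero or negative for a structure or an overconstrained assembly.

(L,J1,J2)=(1,0,0); link0 fixed
link1: (2,0,0)
C 1-0 [J2]: (2,0,1)
link2: (3,0,1)
C 2-0 [J2]: (3,0,2)
PS 2-1 [J2]: (3,0,3)
Grübler: 3·2 − 2·0 − 3 = 3

M = 3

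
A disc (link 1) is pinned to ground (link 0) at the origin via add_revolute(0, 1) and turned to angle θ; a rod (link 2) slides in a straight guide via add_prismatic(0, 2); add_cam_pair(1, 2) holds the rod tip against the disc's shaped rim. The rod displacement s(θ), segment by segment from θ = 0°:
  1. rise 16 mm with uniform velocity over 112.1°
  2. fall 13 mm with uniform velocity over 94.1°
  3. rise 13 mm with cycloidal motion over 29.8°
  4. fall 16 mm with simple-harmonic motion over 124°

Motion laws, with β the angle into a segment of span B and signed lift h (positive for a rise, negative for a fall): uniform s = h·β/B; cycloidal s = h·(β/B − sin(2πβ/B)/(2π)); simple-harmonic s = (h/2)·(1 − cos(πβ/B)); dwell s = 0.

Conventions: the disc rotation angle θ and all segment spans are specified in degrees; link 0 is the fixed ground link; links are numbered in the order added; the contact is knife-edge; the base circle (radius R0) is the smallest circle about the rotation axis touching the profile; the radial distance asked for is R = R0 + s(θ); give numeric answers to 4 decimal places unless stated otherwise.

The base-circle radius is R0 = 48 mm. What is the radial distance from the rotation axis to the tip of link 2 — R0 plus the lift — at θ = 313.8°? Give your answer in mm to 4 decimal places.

segment 1 (0° to 112.1°, uniform, h = 16) is passed completely: s = 0.0000 + (16) = 16.0000
segment 2 (112.1° to 206.2°, uniform, h = -13) is passed completely: s = 16.0000 + (-13) = 3.0000
segment 3 (206.2° to 236°, cycloidal, h = 13) is passed completely: s = 3.0000 + (13) = 16.0000
θ = 313.8° falls in segment 4 (236° to 360°, simple-harmonic, h = -16): β = 313.8 − 236 = 77.8°, B = 124°; Δs = -16/2·(1 − cos(π·0.6274)) = -11.1176; s = 16.0000 − 11.1176 = 4.8824
R = R0 + s = 48 + 4.8824 = 52.8824

52.8824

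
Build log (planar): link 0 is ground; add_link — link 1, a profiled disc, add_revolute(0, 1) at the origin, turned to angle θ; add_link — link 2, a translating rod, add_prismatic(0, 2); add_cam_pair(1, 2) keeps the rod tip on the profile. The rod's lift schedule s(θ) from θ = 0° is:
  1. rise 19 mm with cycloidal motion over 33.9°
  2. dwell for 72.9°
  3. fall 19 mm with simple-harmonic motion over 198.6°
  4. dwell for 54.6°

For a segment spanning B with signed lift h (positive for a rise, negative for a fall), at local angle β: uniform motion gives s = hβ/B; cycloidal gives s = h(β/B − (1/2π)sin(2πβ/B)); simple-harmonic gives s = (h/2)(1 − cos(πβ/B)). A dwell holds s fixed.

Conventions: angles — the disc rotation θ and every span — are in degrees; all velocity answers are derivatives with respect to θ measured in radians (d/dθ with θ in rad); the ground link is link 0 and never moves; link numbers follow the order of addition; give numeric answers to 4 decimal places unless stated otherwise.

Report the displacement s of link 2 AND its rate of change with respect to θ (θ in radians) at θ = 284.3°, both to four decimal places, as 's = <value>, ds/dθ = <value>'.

seg 1 [0°–33.9°] cycloidal, h=19: full span → s += 19 → s = 19.0000
seg 2 [33.9°–106.8°] dwell: s stays 19.0000
seg 3 [106.8°–305.4°] simple-harmonic, h=-19: θ=284.3° here. β=177.5, B=198.6. -19/2·(1 − cos(π·0.8938)) = -18.4757 → s = 0.5243
velocity in seg [106.8°–305.4°] (simple-harmonic), θ in radians: β = 177.5° = 3.0980 rad, B = 198.6° = 3.4662 rad; ds/dθ = (πh/(2B)) sin(πβ/B) = (π·(-19)/(2·3.4662)) sin(π·0.8938) = -2.820824 mm/rad

s = 0.5243, ds/dθ = -2.8208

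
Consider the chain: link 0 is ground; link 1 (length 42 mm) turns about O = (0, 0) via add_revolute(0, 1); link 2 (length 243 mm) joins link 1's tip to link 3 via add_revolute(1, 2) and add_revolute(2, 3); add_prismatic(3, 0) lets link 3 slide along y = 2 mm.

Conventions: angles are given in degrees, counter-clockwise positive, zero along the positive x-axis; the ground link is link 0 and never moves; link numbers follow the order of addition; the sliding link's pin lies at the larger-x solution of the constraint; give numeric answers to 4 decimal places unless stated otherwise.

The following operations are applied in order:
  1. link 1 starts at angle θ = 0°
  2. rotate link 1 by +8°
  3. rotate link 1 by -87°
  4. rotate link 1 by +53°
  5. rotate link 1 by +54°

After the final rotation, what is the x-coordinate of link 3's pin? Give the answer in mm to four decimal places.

geometry: r = 42 mm, L = 243 mm, e = 2 mm; θ starts at 0°
rotate link 1 by +8°: θ ← 0° +8° = 8°
rotate link 1 by -87°: θ ← 8° -87° = -79°
rotate link 1 by +53°: θ ← -79° +53° = -26°
rotate link 1 by +54°: θ ← -26° +54° = 28°
crank pin P = (r cos θ, r sin θ) = (37.083799, 19.717806)
h = r sin θ − e = 19.717806 − 2 = 17.717806
x = r cos θ + √(L² − h²) = 37.083799 + 242.353212 = 279.437011

279.4370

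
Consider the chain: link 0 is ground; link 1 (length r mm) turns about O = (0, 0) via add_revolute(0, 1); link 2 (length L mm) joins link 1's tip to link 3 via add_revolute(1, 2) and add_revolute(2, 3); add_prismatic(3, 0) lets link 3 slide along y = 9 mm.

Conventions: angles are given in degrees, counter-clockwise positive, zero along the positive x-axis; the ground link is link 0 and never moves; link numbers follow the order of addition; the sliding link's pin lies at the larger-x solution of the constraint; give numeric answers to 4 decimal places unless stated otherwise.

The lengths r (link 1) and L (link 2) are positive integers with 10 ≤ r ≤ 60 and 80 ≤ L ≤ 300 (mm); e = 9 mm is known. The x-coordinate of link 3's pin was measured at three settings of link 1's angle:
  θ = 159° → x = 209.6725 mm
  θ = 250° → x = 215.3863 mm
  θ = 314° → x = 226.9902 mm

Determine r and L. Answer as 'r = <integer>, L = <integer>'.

constraint per measurement: (x − r cos θ)² + (r sin θ − e)² = L²
subtracting the θ₁ and θ₂ equations cancels the r² and L² terms:
r = (x₁² − x₂²) / (2[(x₁cos θ₁ + e sin θ₁) − (x₂cos θ₂ + e sin θ₂)]) = 10.9998 → r = 11
L² = (x₁ − r cos θ₁)² + (r sin θ₁ − e)² = 48400.0155 → L = 220.0000 → L = 220
check at θ₃=314°: x = 226.9902 (printed 226.9902) ✓

r = 11, L = 220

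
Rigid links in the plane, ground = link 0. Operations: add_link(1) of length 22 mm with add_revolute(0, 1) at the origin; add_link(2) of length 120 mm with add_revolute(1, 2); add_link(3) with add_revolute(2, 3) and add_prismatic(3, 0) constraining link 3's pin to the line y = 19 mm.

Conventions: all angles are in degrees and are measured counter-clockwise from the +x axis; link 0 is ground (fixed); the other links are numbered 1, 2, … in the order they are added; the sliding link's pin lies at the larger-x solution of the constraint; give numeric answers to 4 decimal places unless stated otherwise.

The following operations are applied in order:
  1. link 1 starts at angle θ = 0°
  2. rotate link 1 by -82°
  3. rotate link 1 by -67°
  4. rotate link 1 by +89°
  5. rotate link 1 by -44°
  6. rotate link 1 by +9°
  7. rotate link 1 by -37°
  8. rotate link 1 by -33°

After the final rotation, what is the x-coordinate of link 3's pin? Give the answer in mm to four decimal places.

geometry: r = 22 mm, L = 120 mm, e = 19 mm; θ starts at 0°
rotate link 1 by -82°: θ ← 0° -82° = -82°
rotate link 1 by -67°: θ ← -82° -67° = -149°
rotate link 1 by +89°: θ ← -149° +89° = -60°
rotate link 1 by -44°: θ ← -60° -44° = -104°
rotate link 1 by +9°: θ ← -104° +9° = -95°
rotate link 1 by -37°: θ ← -95° -37° = -132°
rotate link 1 by -33°: θ ← -132° -33° = -165°
crank pin P = (r cos θ, r sin θ) = (-21.250368, -5.694019)
h = r sin θ − e = -5.694019 − 19 = -24.694019
x = r cos θ + √(L² − h²) = -21.250368 + 117.431705 = 96.181337

96.1813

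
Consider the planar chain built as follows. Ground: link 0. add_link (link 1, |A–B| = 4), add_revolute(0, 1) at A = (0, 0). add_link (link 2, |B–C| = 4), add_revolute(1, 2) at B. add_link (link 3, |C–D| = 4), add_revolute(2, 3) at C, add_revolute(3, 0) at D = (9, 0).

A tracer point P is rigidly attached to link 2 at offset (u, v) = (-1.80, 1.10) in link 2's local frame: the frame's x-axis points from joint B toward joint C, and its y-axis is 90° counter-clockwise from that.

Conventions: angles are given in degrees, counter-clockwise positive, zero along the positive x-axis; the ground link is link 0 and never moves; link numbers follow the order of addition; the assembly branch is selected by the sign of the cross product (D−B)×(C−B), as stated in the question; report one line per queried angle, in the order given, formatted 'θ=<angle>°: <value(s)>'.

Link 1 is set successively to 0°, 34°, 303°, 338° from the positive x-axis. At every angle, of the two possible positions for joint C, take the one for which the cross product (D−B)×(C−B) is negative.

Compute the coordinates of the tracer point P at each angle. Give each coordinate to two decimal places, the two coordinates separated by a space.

A=(0,0), D=(9.00,0)
θ=0°: B = A + 4.00·(cos0°, sin0°) = (4.0000, 0.0000)
θ=0°: |BD| = 5.0000
θ=0°: circle(B,4.00) ∩ circle(D,4.00): a=2.5000, h=3.1225
θ=0°:   candidates: C₊=(6.5000,3.1225) cross=15.612; C₋=(6.5000,-3.1225) cross=-15.612
θ=0°:   branch - wants cross < 0 → take C=(6.5000,-3.1225) (cross=-15.612)
θ=0°: ex = (C−B)/|BC| = (0.6250,-0.7806); ey = (0.7806,0.6250)
θ=0°: P = B + -1.80·ex + 1.10·ey = (3.7337,2.0926)
θ=34°: B = A + 4.00·(cos34°, sin34°) = (3.3162, 2.2368)
θ=34°: |BD| = 6.1081
θ=34°: circle(B,4.00) ∩ circle(D,4.00): a=3.0541, h=2.5832
θ=34°:   candidates: C₊=(7.1040,3.5221) cross=15.778; C₋=(5.2121,-1.2853) cross=-15.778
θ=34°:   branch - wants cross < 0 → take C=(5.2121,-1.2853) (cross=-15.778)
θ=34°: ex = (C−B)/|BC| = (0.4740,-0.8805); ey = (0.8805,0.4740)
θ=34°: P = B + -1.80·ex + 1.10·ey = (3.4315,4.3431)
θ=303°: B = A + 4.00·(cos303°, sin303°) = (2.1786, -3.3547)
θ=303°: |BD| = 7.6017
θ=303°: circle(B,4.00) ∩ circle(D,4.00): a=3.8009, h=1.2464
θ=303°:   candidates: C₊=(5.0392,-0.5589) cross=9.475; C₋=(6.1393,-2.7958) cross=-9.475
θ=303°:   branch - wants cross < 0 → take C=(6.1393,-2.7958) (cross=-9.475)
θ=303°: ex = (C−B)/|BC| = (0.9902,0.1397); ey = (-0.1397,0.9902)
θ=303°: P = B + -1.80·ex + 1.10·ey = (0.2425,-2.5170)
θ=338°: B = A + 4.00·(cos338°, sin338°) = (3.7087, -1.4984)
θ=338°: |BD| = 5.4993
θ=338°: circle(B,4.00) ∩ circle(D,4.00): a=2.7497, h=2.9050
θ=338°:   candidates: C₊=(5.5628,2.0459) cross=15.976; C₋=(7.1459,-3.5443) cross=-15.976
θ=338°:   branch - wants cross < 0 → take C=(7.1459,-3.5443) (cross=-15.976)
θ=338°: ex = (C−B)/|BC| = (0.8593,-0.5115); ey = (0.5115,0.8593)
θ=338°: P = B + -1.80·ex + 1.10·ey = (2.7246,0.3675)

θ=0°: 3.73 2.09
θ=34°: 3.43 4.34
θ=303°: 0.24 -2.52
θ=338°: 2.72 0.37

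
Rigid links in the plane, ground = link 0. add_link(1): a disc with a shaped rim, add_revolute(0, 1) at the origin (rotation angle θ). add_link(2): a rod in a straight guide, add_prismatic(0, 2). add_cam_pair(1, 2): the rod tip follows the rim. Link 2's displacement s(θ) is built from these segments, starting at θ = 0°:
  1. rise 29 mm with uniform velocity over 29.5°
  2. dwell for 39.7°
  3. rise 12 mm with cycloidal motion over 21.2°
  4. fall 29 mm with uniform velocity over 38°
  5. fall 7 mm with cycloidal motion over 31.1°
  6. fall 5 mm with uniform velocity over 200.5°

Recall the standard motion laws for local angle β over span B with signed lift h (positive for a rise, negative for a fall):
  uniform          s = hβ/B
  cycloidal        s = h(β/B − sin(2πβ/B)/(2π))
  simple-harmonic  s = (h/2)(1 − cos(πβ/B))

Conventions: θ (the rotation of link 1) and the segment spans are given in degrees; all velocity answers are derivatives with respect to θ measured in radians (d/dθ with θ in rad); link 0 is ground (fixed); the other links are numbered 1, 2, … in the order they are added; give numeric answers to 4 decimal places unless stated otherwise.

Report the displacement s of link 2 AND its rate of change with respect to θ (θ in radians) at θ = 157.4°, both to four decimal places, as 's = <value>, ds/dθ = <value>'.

segment 1 (0° to 29.5°, uniform, h = 29) is passed completely: s = 0.0000 + (29) = 29.0000
segment 2 (29.5° to 69.2°, dwell): s unchanged at 29.0000
segment 3 (69.2° to 90.4°, cycloidal, h = 12) is passed completely: s = 29.0000 + (12) = 41.0000
segment 4 (90.4° to 128.4°, uniform, h = -29) is passed completely: s = 41.0000 + (-29) = 12.0000
θ = 157.4° falls in segment 5 (128.4° to 159.5°, cycloidal, h = -7): β = 157.4 − 128.4 = 29°, B = 31.1°; Δs = -7·(0.9325 − sin(2π·0.9325)/(2π)) = -6.9859; s = 12.0000 − 6.9859 = 5.0141
velocity in seg [128.4°–159.5°] (cycloidal), θ in radians: β = 29° = 0.5061 rad, B = 31.1° = 0.5428 rad; ds/dθ = (h/B)(1 − cos(2πβ/B)) = ((-7)/0.5428)(1 − cos(2π·0.9325)) = -1.143361 mm/rad

s = 5.0141, ds/dθ = -1.1434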